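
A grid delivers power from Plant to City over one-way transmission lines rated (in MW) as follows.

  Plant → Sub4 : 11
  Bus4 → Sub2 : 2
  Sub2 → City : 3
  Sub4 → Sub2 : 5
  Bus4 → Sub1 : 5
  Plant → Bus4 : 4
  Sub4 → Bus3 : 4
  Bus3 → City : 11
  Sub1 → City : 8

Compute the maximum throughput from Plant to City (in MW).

Augment Plant→Sub4→Sub2→City: bottleneck 3, flow now 3.
Augment Plant→Sub4→Bus3→City: bottleneck 4, flow now 7.
Augment Plant→Bus4→Sub1→City: bottleneck 4, flow now 11.
No augmenting path remains; maximum flow = 11.
In the residual graph, reachable from Plant: {Plant, Sub4, Sub2}.
Min-cut edges: Plant→Bus4 (4), Sub4→Bus3 (4), Sub2→City (3); capacity 4 + 4 + 3 = 11.
This cut is saturated, so no flow can exceed 11.

11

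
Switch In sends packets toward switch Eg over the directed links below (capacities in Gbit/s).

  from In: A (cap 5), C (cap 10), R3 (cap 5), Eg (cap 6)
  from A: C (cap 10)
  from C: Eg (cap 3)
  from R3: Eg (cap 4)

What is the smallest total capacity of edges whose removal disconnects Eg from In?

Augment In→Eg: bottleneck 6, flow now 6.
Augment In→C→Eg: bottleneck 3, flow now 9.
Augment In→R3→Eg: bottleneck 4, flow now 13.
No augmenting path remains; maximum flow = 13.
By max-flow min-cut, the minimum cut capacity equals the max flow.
In the residual graph, reachable from In: {In, A, C, R3}.
Min-cut edges: In→Eg (6), C→Eg (3), R3→Eg (4); capacity 6 + 3 + 4 = 13.

13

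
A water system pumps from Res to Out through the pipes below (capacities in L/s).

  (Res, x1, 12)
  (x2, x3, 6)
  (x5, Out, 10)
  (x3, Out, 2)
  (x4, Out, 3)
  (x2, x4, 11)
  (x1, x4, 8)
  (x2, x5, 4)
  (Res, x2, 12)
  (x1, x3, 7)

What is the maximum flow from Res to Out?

9

Augment Res→x1→x3→Out: bottleneck 2, flow now 2.
Augment Res→x1→x4→Out: bottleneck 3, flow now 5.
Augment Res→x2→x5→Out: bottleneck 4, flow now 9.
No augmenting path remains; maximum flow = 9.
In the residual graph, reachable from Res: {Res, x1, x2, x3, x4}.
Min-cut edges: x2→x5 (4), x3→Out (2), x4→Out (3); capacity 4 + 2 + 3 = 9.
This cut is saturated, so no flow can exceed 9.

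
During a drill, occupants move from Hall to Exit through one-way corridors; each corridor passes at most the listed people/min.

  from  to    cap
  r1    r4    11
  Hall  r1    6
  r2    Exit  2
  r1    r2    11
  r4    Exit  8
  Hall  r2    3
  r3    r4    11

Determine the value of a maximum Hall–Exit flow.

8

Augment Hall→r2→Exit: bottleneck 2, flow now 2.
Augment Hall→r1→r4→Exit: bottleneck 6, flow now 8.
No augmenting path remains; maximum flow = 8.
In the residual graph, reachable from Hall: {Hall, r2}.
Min-cut edges: Hall→r1 (6), r2→Exit (2); capacity 6 + 2 = 8.
This cut is saturated, so no flow can exceed 8.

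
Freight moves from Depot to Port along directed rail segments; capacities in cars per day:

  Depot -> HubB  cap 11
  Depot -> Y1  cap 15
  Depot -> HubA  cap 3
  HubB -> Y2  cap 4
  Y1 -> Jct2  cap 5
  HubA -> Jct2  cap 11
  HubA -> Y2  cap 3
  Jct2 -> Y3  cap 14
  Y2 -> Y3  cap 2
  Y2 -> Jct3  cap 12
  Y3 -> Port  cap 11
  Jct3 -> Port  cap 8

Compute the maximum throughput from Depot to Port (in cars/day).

12

Augment Depot→HubB→Y2→Y3→Port: bottleneck 2, flow now 2.
Augment Depot→HubB→Y2→Jct3→Port: bottleneck 2, flow now 4.
Augment Depot→Y1→Jct2→Y3→Port: bottleneck 5, flow now 9.
Augment Depot→HubA→Jct2→Y3→Port: bottleneck 3, flow now 12.
No augmenting path remains; maximum flow = 12.
In the residual graph, reachable from Depot: {Depot, HubB, Y1}.
Min-cut edges: Depot→HubA (3), HubB→Y2 (4), Y1→Jct2 (5); capacity 3 + 4 + 5 = 12.
This cut is saturated, so no flow can exceed 12.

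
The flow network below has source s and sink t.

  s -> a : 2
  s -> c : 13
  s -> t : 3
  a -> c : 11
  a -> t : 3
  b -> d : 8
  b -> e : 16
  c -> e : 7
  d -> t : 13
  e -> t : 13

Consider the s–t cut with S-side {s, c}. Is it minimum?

Yes — it is a minimum cut (capacity 12).

Given cut capacity: 2 + 3 + 7 = 12.
Augment s→t: bottleneck 3, flow now 3.
Augment s→a→t: bottleneck 2, flow now 5.
Augment s→c→e→t: bottleneck 7, flow now 12.
No augmenting path remains; maximum flow = 12.
Cut capacity 12 equals the max flow, so it is a minimum cut.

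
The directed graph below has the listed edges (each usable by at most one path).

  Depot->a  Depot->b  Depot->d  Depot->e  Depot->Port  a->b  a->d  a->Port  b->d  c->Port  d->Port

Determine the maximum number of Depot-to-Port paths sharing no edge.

Assign every edge capacity 1; by Menger, the answer equals the max flow.
Path Depot→Port (+1); total 1.
Path Depot→a→Port (+1); total 2.
Path Depot→d→Port (+1); total 3.
No residual Depot→Port path; max flow = 3.
Certifying cut of size 3: {Depot→Port, Depot→a, d→Port}.

3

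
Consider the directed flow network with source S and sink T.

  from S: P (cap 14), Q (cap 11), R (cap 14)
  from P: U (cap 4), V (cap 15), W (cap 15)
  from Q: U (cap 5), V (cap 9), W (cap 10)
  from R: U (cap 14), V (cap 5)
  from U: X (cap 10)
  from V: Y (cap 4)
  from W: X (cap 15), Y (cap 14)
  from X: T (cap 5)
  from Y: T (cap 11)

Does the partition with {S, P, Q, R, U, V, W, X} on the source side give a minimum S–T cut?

Given cut capacity: 4 + 14 + 5 = 23.
Augment S→P→U→X→T: bottleneck 4, flow now 4.
Augment S→P→V→Y→T: bottleneck 4, flow now 8.
Augment S→P→W→X→T: bottleneck 1, flow now 9.
Augment S→P→W→Y→T: bottleneck 5, flow now 14.
Augment S→Q→W→Y→T: bottleneck 2, flow now 16.
No augmenting path remains; maximum flow = 16.
In the residual graph, reachable from S: {S, P, Q, R, U, V, W, X, Y}.
Min-cut edges: X→T (5), Y→T (11); capacity 5 + 11 = 16.
Cut capacity 23 exceeds the max flow 16, so it is not minimum.

No — its capacity is 23, but the minimum cut has capacity 16.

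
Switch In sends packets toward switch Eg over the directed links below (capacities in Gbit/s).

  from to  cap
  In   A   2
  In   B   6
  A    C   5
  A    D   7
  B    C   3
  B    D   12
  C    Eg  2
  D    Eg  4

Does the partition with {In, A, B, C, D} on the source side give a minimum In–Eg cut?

Given cut capacity: 2 + 4 = 6.
Augment In→A→C→Eg: bottleneck 2, flow now 2.
Augment In→B→D→Eg: bottleneck 4, flow now 6.
No augmenting path remains; maximum flow = 6.
Cut capacity 6 equals the max flow, so it is a minimum cut.

Yes — it is a minimum cut (capacity 6).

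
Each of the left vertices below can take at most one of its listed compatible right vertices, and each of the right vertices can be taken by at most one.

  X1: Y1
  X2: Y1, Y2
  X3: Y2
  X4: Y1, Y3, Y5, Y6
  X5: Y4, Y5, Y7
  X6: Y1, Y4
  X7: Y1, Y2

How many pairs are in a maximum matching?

Unit-capacity flow: source→left, listed edges, right→sink; max matching = max flow.
Augmenting path X1→Y1 (+1); matched 1.
Augmenting path X2→Y2 (+1); matched 2.
Augmenting path X4→Y3 (+1); matched 3.
Augmenting path X5→Y4 (+1); matched 4.
Augmenting path X6→Y4→X5→Y5 (+1); matched 5.
No augmenting path remains; maximum matching = 5.
König certificate: {X4, X5, X6, Y1, Y2} is a vertex cover of size 5 (every listed pair touches it), so no matching can be larger.

5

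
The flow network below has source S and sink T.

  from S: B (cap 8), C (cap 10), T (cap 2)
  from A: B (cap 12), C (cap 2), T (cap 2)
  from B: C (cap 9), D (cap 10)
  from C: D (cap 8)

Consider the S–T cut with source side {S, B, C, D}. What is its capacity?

Edges leaving {S, B, C, D}: S→T (2).
Cut capacity = 2 = 2.

2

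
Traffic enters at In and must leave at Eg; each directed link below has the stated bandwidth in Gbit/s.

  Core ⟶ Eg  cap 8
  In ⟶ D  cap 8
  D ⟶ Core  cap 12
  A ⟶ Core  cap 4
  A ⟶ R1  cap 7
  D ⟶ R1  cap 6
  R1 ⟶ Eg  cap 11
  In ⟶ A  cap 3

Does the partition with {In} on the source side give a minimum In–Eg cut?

Yes — it is a minimum cut (capacity 11).

Given cut capacity: 8 + 3 = 11.
Augment In→D→Core→Eg: bottleneck 8, flow now 8.
Augment In→A→R1→Eg: bottleneck 3, flow now 11.
No augmenting path remains; maximum flow = 11.
Cut capacity 11 equals the max flow, so it is a minimum cut.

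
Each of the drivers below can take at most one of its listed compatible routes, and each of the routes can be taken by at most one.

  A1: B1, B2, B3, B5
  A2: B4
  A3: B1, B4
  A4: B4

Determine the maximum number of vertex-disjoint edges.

3

Unit-capacity flow: source→left, listed edges, right→sink; max matching = max flow.
Augmenting path A1→B1 (+1); matched 1.
Augmenting path A2→B4 (+1); matched 2.
Augmenting path A3→B1→A1→B2 (+1); matched 3.
No augmenting path remains; maximum matching = 3.
König certificate: {A1, A3, B4} is a vertex cover of size 3 (every listed pair touches it), so no matching can be larger.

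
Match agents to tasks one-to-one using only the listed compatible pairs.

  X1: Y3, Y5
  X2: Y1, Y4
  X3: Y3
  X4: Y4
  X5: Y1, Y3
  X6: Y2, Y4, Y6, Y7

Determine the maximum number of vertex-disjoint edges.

5

Unit-capacity flow: source→left, listed edges, right→sink; max matching = max flow.
Augmenting path X1→Y3 (+1); matched 1.
Augmenting path X2→Y1 (+1); matched 2.
Augmenting path X4→Y4 (+1); matched 3.
Augmenting path X6→Y2 (+1); matched 4.
Augmenting path X3→Y3→X1→Y5 (+1); matched 5.
No augmenting path remains; maximum matching = 5.
König certificate: {X1, X6, Y1, Y3, Y4} is a vertex cover of size 5 (every listed pair touches it), so no matching can be larger.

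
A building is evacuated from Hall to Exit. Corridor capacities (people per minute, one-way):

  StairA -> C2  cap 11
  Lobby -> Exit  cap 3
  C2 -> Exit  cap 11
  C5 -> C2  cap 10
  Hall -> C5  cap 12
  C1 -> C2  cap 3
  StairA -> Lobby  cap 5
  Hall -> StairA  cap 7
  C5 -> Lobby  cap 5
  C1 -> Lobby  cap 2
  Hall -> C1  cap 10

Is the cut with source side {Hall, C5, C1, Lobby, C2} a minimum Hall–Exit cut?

Given cut capacity: 7 + 3 + 11 = 21.
Augment Hall→C5→Lobby→Exit: bottleneck 3, flow now 3.
Augment Hall→C5→C2→Exit: bottleneck 9, flow now 12.
Augment Hall→StairA→C2→Exit: bottleneck 2, flow now 14.
No augmenting path remains; maximum flow = 14.
In the residual graph, reachable from Hall: {Hall, C5, StairA, C1, Lobby, C2}.
Min-cut edges: Lobby→Exit (3), C2→Exit (11); capacity 3 + 11 = 14.
Cut capacity 21 exceeds the max flow 14, so it is not minimum.

No — its capacity is 21, but the minimum cut has capacity 14.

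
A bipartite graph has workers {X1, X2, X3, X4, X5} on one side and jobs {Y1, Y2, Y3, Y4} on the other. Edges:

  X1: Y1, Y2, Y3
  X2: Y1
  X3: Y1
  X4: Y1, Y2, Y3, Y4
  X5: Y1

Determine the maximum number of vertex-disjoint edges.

3

Unit-capacity flow: source→left, listed edges, right→sink; max matching = max flow.
Augmenting path X1→Y1 (+1); matched 1.
Augmenting path X4→Y2 (+1); matched 2.
Augmenting path X2→Y1→X1→Y3 (+1); matched 3.
No augmenting path remains; maximum matching = 3.
König certificate: {X1, X4, Y1} is a vertex cover of size 3 (every listed pair touches it), so no matching can be larger.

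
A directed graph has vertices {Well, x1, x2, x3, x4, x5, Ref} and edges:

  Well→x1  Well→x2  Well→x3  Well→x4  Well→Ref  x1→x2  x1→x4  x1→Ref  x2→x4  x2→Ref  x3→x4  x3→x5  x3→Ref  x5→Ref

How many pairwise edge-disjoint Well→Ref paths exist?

4

Assign every edge capacity 1; by Menger, the answer equals the max flow.
Path Well→Ref (+1); total 1.
Path Well→x1→Ref (+1); total 2.
Path Well→x2→Ref (+1); total 3.
Path Well→x3→Ref (+1); total 4.
No residual Well→Ref path; max flow = 4.
Certifying cut of size 4: {Well→Ref, Well→x1, Well→x2, Well→x3}.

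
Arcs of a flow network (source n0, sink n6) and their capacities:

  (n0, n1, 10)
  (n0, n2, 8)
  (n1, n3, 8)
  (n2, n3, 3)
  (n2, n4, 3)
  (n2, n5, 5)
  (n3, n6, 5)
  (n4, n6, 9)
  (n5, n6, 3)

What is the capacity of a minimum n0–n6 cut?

11

Augment n0→n1→n3→n6: bottleneck 5, flow now 5.
Augment n0→n2→n4→n6: bottleneck 3, flow now 8.
Augment n0→n2→n5→n6: bottleneck 3, flow now 11.
No augmenting path remains; maximum flow = 11.
By max-flow min-cut, the minimum cut capacity equals the max flow.
In the residual graph, reachable from n0: {n0, n1, n2, n3, n5}.
Min-cut edges: n2→n4 (3), n3→n6 (5), n5→n6 (3); capacity 3 + 5 + 3 = 11.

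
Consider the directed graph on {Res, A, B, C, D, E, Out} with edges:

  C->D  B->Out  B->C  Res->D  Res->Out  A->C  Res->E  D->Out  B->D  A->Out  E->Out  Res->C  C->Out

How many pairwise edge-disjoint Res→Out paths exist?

Assign every edge capacity 1; by Menger, the answer equals the max flow.
Path Res→Out (+1); total 1.
Path Res→C→Out (+1); total 2.
Path Res→D→Out (+1); total 3.
Path Res→E→Out (+1); total 4.
No residual Res→Out path; max flow = 4.
Certifying cut of size 4: {Res→C, Res→D, Res→E, Res→Out}.

4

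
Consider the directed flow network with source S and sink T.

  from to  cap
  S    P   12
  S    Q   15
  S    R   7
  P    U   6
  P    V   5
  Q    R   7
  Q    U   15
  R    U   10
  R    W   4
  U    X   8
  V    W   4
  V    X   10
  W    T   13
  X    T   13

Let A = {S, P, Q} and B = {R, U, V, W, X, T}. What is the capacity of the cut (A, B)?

40

Edges leaving {S, P, Q}: S→R (7), P→U (6), P→V (5), Q→R (7), Q→U (15).
Cut capacity = 7 + 6 + 5 + 7 + 15 = 40.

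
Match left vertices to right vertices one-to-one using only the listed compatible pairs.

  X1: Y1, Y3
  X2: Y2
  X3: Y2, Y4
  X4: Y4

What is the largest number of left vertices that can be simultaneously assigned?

Unit-capacity flow: source→left, listed edges, right→sink; max matching = max flow.
Augmenting path X1→Y1 (+1); matched 1.
Augmenting path X2→Y2 (+1); matched 2.
Augmenting path X3→Y4 (+1); matched 3.
No augmenting path remains; maximum matching = 3.
König certificate: {X1, Y2, Y4} is a vertex cover of size 3 (every listed pair touches it), so no matching can be larger.

3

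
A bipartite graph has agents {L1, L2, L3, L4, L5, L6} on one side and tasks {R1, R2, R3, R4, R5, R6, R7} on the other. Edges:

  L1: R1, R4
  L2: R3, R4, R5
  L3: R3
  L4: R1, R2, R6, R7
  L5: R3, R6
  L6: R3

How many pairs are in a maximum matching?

5

Unit-capacity flow: source→left, listed edges, right→sink; max matching = max flow.
Augmenting path L1→R1 (+1); matched 1.
Augmenting path L2→R3 (+1); matched 2.
Augmenting path L4→R2 (+1); matched 3.
Augmenting path L5→R6 (+1); matched 4.
Augmenting path L3→R3→L2→R4 (+1); matched 5.
No augmenting path remains; maximum matching = 5.
König certificate: {L1, L2, L4, L5, R3} is a vertex cover of size 5 (every listed pair touches it), so no matching can be larger.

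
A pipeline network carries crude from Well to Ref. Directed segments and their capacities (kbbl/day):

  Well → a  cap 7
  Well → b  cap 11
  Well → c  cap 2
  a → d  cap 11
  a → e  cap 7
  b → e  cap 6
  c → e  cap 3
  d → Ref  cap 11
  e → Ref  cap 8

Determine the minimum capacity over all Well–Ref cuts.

Augment Well→a→d→Ref: bottleneck 7, flow now 7.
Augment Well→b→e→Ref: bottleneck 6, flow now 13.
Augment Well→c→e→Ref: bottleneck 2, flow now 15.
No augmenting path remains; maximum flow = 15.
By max-flow min-cut, the minimum cut capacity equals the max flow.
In the residual graph, reachable from Well: {Well, b}.
Min-cut edges: Well→a (7), Well→c (2), b→e (6); capacity 7 + 2 + 6 = 15.

15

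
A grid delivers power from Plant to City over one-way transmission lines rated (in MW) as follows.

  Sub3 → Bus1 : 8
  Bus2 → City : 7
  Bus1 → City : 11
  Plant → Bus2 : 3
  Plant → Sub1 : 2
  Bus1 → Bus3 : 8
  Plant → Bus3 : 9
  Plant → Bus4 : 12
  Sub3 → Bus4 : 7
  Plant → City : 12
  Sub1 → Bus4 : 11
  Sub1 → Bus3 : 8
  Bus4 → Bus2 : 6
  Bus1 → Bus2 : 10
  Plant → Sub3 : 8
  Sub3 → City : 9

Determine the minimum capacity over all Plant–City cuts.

27

Augment Plant→City: bottleneck 12, flow now 12.
Augment Plant→Sub3→City: bottleneck 8, flow now 20.
Augment Plant→Bus2→City: bottleneck 3, flow now 23.
Augment Plant→Bus4→Bus2→City: bottleneck 4, flow now 27.
No augmenting path remains; maximum flow = 27.
By max-flow min-cut, the minimum cut capacity equals the max flow.
In the residual graph, reachable from Plant: {Plant, Sub1, Bus4, Bus2, Bus3}.
Min-cut edges: Plant→Sub3 (8), Plant→City (12), Bus2→City (7); capacity 8 + 12 + 7 = 27.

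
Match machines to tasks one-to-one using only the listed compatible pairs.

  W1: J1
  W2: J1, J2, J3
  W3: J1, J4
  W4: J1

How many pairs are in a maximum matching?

3

Unit-capacity flow: source→left, listed edges, right→sink; max matching = max flow.
Augmenting path W1→J1 (+1); matched 1.
Augmenting path W2→J2 (+1); matched 2.
Augmenting path W3→J4 (+1); matched 3.
No augmenting path remains; maximum matching = 3.
König certificate: {W2, W3, J1} is a vertex cover of size 3 (every listed pair touches it), so no matching can be larger.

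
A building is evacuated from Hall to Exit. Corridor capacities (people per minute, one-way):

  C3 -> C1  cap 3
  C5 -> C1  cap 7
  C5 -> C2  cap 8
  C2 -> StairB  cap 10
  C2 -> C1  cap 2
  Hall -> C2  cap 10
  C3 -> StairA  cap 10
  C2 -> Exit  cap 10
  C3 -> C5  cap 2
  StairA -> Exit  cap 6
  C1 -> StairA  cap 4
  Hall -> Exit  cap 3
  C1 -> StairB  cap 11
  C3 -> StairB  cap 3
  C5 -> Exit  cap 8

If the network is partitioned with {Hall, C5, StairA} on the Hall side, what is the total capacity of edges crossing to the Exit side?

42

Edges leaving {Hall, C5, StairA}: Hall→C2 (10), Hall→Exit (3), C5→C2 (8), C5→C1 (7), C5→Exit (8), StairA→Exit (6).
Cut capacity = 10 + 3 + 8 + 7 + 8 + 6 = 42.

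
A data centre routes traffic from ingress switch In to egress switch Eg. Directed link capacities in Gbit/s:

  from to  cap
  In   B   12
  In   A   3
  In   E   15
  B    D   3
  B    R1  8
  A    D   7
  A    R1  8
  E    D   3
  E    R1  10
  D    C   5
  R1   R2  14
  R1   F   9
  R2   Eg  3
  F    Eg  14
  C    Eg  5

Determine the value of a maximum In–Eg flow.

17

Augment In→B→D→C→Eg: bottleneck 3, flow now 3.
Augment In→B→R1→R2→Eg: bottleneck 3, flow now 6.
Augment In→B→R1→F→Eg: bottleneck 5, flow now 11.
Augment In→A→D→C→Eg: bottleneck 2, flow now 13.
Augment In→A→R1→F→Eg: bottleneck 1, flow now 14.
Augment In→E→R1→F→Eg: bottleneck 3, flow now 17.
No augmenting path remains; maximum flow = 17.
In the residual graph, reachable from In: {In, B, A, E, D, R1, R2}.
Min-cut edges: D→C (5), R1→F (9), R2→Eg (3); capacity 5 + 9 + 3 = 17.
This cut is saturated, so no flow can exceed 17.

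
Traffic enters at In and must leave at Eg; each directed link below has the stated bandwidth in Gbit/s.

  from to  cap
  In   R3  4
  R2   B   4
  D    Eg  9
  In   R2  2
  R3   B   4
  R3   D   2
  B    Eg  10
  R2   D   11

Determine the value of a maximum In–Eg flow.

6

Augment In→R2→D→Eg: bottleneck 2, flow now 2.
Augment In→R3→D→Eg: bottleneck 2, flow now 4.
Augment In→R3→B→Eg: bottleneck 2, flow now 6.
No augmenting path remains; maximum flow = 6.
In the residual graph, reachable from In: {In}.
Min-cut edges: In→R2 (2), In→R3 (4); capacity 2 + 4 = 6.
This cut is saturated, so no flow can exceed 6.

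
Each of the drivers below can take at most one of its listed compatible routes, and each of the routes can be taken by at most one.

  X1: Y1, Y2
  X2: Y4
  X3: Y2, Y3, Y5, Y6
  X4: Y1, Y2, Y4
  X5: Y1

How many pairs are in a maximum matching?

4

Unit-capacity flow: source→left, listed edges, right→sink; max matching = max flow.
Augmenting path X1→Y1 (+1); matched 1.
Augmenting path X2→Y4 (+1); matched 2.
Augmenting path X3→Y2 (+1); matched 3.
Augmenting path X4→Y2→X3→Y3 (+1); matched 4.
No augmenting path remains; maximum matching = 4.
König certificate: {X3, Y1, Y2, Y4} is a vertex cover of size 4 (every listed pair touches it), so no matching can be larger.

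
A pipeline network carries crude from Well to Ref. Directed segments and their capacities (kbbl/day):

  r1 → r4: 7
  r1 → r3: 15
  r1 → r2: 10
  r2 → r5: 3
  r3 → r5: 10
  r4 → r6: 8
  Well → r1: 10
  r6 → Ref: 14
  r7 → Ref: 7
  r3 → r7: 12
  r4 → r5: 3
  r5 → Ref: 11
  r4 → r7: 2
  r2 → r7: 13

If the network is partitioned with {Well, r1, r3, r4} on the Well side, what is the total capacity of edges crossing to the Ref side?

45

Edges leaving {Well, r1, r3, r4}: r1→r2 (10), r3→r5 (10), r3→r7 (12), r4→r5 (3), r4→r6 (8), r4→r7 (2).
Cut capacity = 10 + 10 + 12 + 3 + 8 + 2 = 45.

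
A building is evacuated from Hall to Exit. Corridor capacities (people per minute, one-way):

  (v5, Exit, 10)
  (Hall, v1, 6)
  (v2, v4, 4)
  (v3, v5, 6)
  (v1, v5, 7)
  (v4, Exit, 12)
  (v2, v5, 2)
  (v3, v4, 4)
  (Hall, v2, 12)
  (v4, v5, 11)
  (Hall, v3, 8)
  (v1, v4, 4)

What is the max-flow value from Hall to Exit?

Augment Hall→v1→v4→Exit: bottleneck 4, flow now 4.
Augment Hall→v1→v5→Exit: bottleneck 2, flow now 6.
Augment Hall→v2→v4→Exit: bottleneck 4, flow now 10.
Augment Hall→v2→v5→Exit: bottleneck 2, flow now 12.
Augment Hall→v3→v4→Exit: bottleneck 4, flow now 16.
Augment Hall→v3→v5→Exit: bottleneck 4, flow now 20.
No augmenting path remains; maximum flow = 20.
In the residual graph, reachable from Hall: {Hall, v2}.
Min-cut edges: Hall→v1 (6), Hall→v3 (8), v2→v4 (4), v2→v5 (2); capacity 6 + 8 + 4 + 2 = 20.
This cut is saturated, so no flow can exceed 20.

20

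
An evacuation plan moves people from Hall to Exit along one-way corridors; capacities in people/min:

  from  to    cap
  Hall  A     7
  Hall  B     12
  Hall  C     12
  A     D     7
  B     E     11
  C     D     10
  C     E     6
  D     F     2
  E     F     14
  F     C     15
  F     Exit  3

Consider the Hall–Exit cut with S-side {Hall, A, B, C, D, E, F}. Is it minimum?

Yes — it is a minimum cut (capacity 3).

Given cut capacity: 3 = 3.
Augment Hall→A→D→F→Exit: bottleneck 2, flow now 2.
Augment Hall→B→E→F→Exit: bottleneck 1, flow now 3.
No augmenting path remains; maximum flow = 3.
Cut capacity 3 equals the max flow, so it is a minimum cut.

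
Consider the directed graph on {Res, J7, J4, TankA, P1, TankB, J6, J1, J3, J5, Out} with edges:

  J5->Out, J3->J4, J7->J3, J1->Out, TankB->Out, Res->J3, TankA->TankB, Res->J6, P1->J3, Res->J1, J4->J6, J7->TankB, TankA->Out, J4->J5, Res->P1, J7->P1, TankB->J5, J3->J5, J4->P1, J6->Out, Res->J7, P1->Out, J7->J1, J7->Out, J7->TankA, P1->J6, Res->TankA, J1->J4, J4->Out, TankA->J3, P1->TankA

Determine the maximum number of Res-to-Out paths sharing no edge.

6

Assign every edge capacity 1; by Menger, the answer equals the max flow.
Path Res→J7→Out (+1); total 1.
Path Res→TankA→Out (+1); total 2.
Path Res→P1→Out (+1); total 3.
Path Res→J6→Out (+1); total 4.
Path Res→J1→Out (+1); total 5.
Path Res→J3→J4→Out (+1); total 6.
No residual Res→Out path; max flow = 6.
Certifying cut of size 6: {Res→J1, Res→J3, Res→J6, Res→J7, Res→P1, Res→TankA}.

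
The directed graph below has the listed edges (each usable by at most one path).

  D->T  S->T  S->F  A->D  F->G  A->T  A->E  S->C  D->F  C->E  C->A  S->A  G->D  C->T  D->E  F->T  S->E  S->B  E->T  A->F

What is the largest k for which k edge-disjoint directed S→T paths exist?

Assign every edge capacity 1; by Menger, the answer equals the max flow.
Path S→T (+1); total 1.
Path S→A→T (+1); total 2.
Path S→C→T (+1); total 3.
Path S→E→T (+1); total 4.
Path S→F→T (+1); total 5.
No residual S→T path; max flow = 5.
Certifying cut of size 5: {S→A, S→C, S→E, S→F, S→T}.

5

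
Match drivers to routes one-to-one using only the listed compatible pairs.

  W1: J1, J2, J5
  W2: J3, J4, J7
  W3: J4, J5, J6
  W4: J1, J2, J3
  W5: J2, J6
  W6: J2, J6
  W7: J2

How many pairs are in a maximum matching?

Unit-capacity flow: source→left, listed edges, right→sink; max matching = max flow.
Augmenting path W1→J1 (+1); matched 1.
Augmenting path W2→J3 (+1); matched 2.
Augmenting path W3→J4 (+1); matched 3.
Augmenting path W4→J2 (+1); matched 4.
Augmenting path W5→J6 (+1); matched 5.
Augmenting path W6→J2→W4→J1→W1→J5 (+1); matched 6.
No augmenting path remains; maximum matching = 6.
König certificate: {W1, W2, W3, W4, J2, J6} is a vertex cover of size 6 (every listed pair touches it), so no matching can be larger.

6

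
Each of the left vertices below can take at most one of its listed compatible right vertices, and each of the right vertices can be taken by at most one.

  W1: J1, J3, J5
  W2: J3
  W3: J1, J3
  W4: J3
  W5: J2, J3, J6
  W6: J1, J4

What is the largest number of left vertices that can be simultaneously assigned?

5

Unit-capacity flow: source→left, listed edges, right→sink; max matching = max flow.
Augmenting path W1→J1 (+1); matched 1.
Augmenting path W2→J3 (+1); matched 2.
Augmenting path W5→J2 (+1); matched 3.
Augmenting path W6→J4 (+1); matched 4.
Augmenting path W3→J1→W1→J5 (+1); matched 5.
No augmenting path remains; maximum matching = 5.
König certificate: {W1, W3, W5, W6, J3} is a vertex cover of size 5 (every listed pair touches it), so no matching can be larger.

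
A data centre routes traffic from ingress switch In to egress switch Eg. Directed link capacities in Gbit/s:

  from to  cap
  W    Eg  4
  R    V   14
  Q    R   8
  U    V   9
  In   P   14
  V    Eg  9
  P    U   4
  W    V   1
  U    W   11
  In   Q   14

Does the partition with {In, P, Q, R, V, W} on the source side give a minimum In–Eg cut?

No — its capacity is 17, but the minimum cut has capacity 12.

Given cut capacity: 4 + 9 + 4 = 17.
Augment In→P→U→V→Eg: bottleneck 4, flow now 4.
Augment In→Q→R→V→Eg: bottleneck 5, flow now 9.
Augment In→Q→R→V→U→W→Eg: bottleneck 3, flow now 12. (uses reverse residual edge)
No augmenting path remains; maximum flow = 12.
In the residual graph, reachable from In: {In, P, Q}.
Min-cut edges: P→U (4), Q→R (8); capacity 4 + 8 = 12.
Cut capacity 17 exceeds the max flow 12, so it is not minimum.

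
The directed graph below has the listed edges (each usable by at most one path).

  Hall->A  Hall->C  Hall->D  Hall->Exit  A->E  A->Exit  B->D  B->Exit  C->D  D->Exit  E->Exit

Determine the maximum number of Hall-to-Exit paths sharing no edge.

Assign every edge capacity 1; by Menger, the answer equals the max flow.
Path Hall→Exit (+1); total 1.
Path Hall→A→Exit (+1); total 2.
Path Hall→D→Exit (+1); total 3.
No residual Hall→Exit path; max flow = 3.
Certifying cut of size 3: {D→Exit, Hall→A, Hall→Exit}.

3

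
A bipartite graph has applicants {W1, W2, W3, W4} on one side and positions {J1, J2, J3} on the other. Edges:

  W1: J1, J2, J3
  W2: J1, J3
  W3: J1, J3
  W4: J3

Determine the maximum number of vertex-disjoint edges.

Unit-capacity flow: source→left, listed edges, right→sink; max matching = max flow.
Augmenting path W1→J1 (+1); matched 1.
Augmenting path W2→J3 (+1); matched 2.
Augmenting path W3→J1→W1→J2 (+1); matched 3.
No augmenting path remains; maximum matching = 3.
König certificate: {W1, J1, J3} is a vertex cover of size 3 (every listed pair touches it), so no matching can be larger.

3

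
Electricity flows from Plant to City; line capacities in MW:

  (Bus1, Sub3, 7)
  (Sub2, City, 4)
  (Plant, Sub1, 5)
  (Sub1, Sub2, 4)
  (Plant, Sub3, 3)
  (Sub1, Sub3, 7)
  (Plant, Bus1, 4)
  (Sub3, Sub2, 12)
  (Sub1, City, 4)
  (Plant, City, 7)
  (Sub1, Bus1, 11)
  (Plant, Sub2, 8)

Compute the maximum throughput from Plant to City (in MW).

Augment Plant→City: bottleneck 7, flow now 7.
Augment Plant→Sub1→City: bottleneck 4, flow now 11.
Augment Plant→Sub2→City: bottleneck 4, flow now 15.
No augmenting path remains; maximum flow = 15.
In the residual graph, reachable from Plant: {Plant, Sub1, Bus1, Sub3, Sub2}.
Min-cut edges: Plant→City (7), Sub1→City (4), Sub2→City (4); capacity 7 + 4 + 4 = 15.
This cut is saturated, so no flow can exceed 15.

15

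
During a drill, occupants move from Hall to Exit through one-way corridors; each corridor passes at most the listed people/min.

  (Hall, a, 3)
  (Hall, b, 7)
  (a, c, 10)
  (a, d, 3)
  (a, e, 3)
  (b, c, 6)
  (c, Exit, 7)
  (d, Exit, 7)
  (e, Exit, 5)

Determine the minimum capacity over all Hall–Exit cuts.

9

Augment Hall→a→c→Exit: bottleneck 3, flow now 3.
Augment Hall→b→c→Exit: bottleneck 4, flow now 7.
Augment Hall→b→c→a→d→Exit: bottleneck 2, flow now 9. (uses reverse residual edge)
No augmenting path remains; maximum flow = 9.
By max-flow min-cut, the minimum cut capacity equals the max flow.
In the residual graph, reachable from Hall: {Hall, b}.
Min-cut edges: Hall→a (3), b→c (6); capacity 3 + 6 = 9.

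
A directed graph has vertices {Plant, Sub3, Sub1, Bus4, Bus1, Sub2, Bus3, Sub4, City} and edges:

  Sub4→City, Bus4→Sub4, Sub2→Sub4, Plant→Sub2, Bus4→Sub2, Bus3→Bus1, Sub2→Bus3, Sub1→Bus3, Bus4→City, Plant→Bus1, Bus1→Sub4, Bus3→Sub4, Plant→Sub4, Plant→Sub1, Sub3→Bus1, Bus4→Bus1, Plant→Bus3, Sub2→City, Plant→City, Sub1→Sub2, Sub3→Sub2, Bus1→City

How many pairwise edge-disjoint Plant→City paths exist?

4

Assign every edge capacity 1; by Menger, the answer equals the max flow.
Path Plant→City (+1); total 1.
Path Plant→Bus1→City (+1); total 2.
Path Plant→Sub2→City (+1); total 3.
Path Plant→Sub4→City (+1); total 4.
No residual Plant→City path; max flow = 4.
Certifying cut of size 4: {Bus1→City, Plant→City, Sub2→City, Sub4→City}.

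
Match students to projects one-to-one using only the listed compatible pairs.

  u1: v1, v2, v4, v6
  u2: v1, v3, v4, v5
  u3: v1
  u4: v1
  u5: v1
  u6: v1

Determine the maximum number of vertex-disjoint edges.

Unit-capacity flow: source→left, listed edges, right→sink; max matching = max flow.
Augmenting path u1→v1 (+1); matched 1.
Augmenting path u2→v3 (+1); matched 2.
Augmenting path u3→v1→u1→v2 (+1); matched 3.
No augmenting path remains; maximum matching = 3.
König certificate: {u1, u2, v1} is a vertex cover of size 3 (every listed pair touches it), so no matching can be larger.

3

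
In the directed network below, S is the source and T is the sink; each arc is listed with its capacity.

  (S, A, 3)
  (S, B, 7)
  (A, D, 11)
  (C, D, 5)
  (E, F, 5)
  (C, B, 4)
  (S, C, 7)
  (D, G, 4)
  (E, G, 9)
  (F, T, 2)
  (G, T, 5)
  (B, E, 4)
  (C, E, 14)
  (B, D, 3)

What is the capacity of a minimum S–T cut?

7

Augment S→A→D→G→T: bottleneck 3, flow now 3.
Augment S→B→D→G→T: bottleneck 1, flow now 4.
Augment S→B→E→F→T: bottleneck 2, flow now 6.
Augment S→B→E→G→T: bottleneck 1, flow now 7.
No augmenting path remains; maximum flow = 7.
By max-flow min-cut, the minimum cut capacity equals the max flow.
In the residual graph, reachable from S: {S, A, B, C, D, E, F, G}.
Min-cut edges: F→T (2), G→T (5); capacity 2 + 5 = 7.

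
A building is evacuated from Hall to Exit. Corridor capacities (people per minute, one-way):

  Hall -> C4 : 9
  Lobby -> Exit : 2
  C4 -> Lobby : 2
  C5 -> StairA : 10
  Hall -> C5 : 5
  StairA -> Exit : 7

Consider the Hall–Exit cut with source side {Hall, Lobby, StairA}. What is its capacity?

23

Edges leaving {Hall, Lobby, StairA}: Hall→C4 (9), Hall→C5 (5), Lobby→Exit (2), StairA→Exit (7).
Cut capacity = 9 + 5 + 2 + 7 = 23.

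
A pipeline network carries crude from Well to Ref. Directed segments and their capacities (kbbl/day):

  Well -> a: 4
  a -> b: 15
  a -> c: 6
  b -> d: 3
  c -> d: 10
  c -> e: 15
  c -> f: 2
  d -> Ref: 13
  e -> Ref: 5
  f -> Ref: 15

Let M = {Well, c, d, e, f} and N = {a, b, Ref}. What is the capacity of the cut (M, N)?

Edges leaving {Well, c, d, e, f}: Well→a (4), d→Ref (13), e→Ref (5), f→Ref (15).
Cut capacity = 4 + 13 + 5 + 15 = 37.

37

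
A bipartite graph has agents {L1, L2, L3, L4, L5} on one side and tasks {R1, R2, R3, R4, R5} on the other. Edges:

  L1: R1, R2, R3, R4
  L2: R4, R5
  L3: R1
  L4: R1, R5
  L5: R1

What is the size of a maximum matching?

4

Unit-capacity flow: source→left, listed edges, right→sink; max matching = max flow.
Augmenting path L1→R1 (+1); matched 1.
Augmenting path L2→R4 (+1); matched 2.
Augmenting path L4→R5 (+1); matched 3.
Augmenting path L3→R1→L1→R2 (+1); matched 4.
No augmenting path remains; maximum matching = 4.
König certificate: {L1, L2, L4, R1} is a vertex cover of size 4 (every listed pair touches it), so no matching can be larger.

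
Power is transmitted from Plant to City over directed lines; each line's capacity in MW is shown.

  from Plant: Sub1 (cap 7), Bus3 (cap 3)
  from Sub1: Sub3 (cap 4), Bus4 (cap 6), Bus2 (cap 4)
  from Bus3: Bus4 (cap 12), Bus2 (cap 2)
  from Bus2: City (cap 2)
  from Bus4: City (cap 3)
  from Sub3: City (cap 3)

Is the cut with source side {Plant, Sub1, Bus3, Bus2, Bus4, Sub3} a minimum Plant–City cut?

Given cut capacity: 2 + 3 + 3 = 8.
Augment Plant→Sub1→Bus2→City: bottleneck 2, flow now 2.
Augment Plant→Sub1→Bus4→City: bottleneck 3, flow now 5.
Augment Plant→Sub1→Sub3→City: bottleneck 2, flow now 7.
Augment Plant→Bus3→Bus2→Sub1→Sub3→City: bottleneck 1, flow now 8. (uses reverse residual edge)
No augmenting path remains; maximum flow = 8.
Cut capacity 8 equals the max flow, so it is a minimum cut.

Yes — it is a minimum cut (capacity 8).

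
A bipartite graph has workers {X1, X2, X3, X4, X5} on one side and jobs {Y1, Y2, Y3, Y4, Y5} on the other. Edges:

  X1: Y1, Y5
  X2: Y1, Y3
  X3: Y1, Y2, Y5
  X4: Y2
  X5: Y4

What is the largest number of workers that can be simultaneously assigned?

5

Unit-capacity flow: source→left, listed edges, right→sink; max matching = max flow.
Augmenting path X1→Y1 (+1); matched 1.
Augmenting path X2→Y3 (+1); matched 2.
Augmenting path X3→Y2 (+1); matched 3.
Augmenting path X5→Y4 (+1); matched 4.
Augmenting path X4→Y2→X3→Y5 (+1); matched 5.
No augmenting path remains; maximum matching = 5.
König certificate: {X1, X2, X3, X4, X5} is a vertex cover of size 5 (every listed pair touches it), so no matching can be larger.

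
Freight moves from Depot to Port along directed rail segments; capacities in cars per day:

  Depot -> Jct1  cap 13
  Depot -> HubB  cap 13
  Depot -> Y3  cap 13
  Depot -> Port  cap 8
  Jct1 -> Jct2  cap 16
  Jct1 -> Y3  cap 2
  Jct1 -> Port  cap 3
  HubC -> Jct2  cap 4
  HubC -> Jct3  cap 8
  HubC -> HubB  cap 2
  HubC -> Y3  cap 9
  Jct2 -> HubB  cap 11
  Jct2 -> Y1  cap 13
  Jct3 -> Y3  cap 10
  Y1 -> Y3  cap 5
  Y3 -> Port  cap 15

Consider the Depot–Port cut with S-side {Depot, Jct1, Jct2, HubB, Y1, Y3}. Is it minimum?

Yes — it is a minimum cut (capacity 26).

Given cut capacity: 8 + 3 + 15 = 26.
Augment Depot→Port: bottleneck 8, flow now 8.
Augment Depot→Jct1→Port: bottleneck 3, flow now 11.
Augment Depot→Y3→Port: bottleneck 13, flow now 24.
Augment Depot→Jct1→Y3→Port: bottleneck 2, flow now 26.
No augmenting path remains; maximum flow = 26.
Cut capacity 26 equals the max flow, so it is a minimum cut.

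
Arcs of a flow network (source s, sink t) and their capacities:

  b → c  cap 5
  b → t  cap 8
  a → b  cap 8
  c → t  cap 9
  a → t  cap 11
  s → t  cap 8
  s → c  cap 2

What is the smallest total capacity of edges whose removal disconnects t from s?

10

Augment s→t: bottleneck 8, flow now 8.
Augment s→c→t: bottleneck 2, flow now 10.
No augmenting path remains; maximum flow = 10.
By max-flow min-cut, the minimum cut capacity equals the max flow.
In the residual graph, reachable from s: {s}.
Min-cut edges: s→c (2), s→t (8); capacity 2 + 8 = 10.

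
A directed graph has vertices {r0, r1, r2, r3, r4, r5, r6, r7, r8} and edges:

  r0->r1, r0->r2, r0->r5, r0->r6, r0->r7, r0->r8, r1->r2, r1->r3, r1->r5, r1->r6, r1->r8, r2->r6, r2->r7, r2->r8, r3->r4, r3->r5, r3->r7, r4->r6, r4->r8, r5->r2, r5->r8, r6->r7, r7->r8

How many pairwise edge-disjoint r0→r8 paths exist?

Assign every edge capacity 1; by Menger, the answer equals the max flow.
Path r0→r8 (+1); total 1.
Path r0→r1→r8 (+1); total 2.
Path r0→r2→r8 (+1); total 3.
Path r0→r5→r8 (+1); total 4.
Path r0→r7→r8 (+1); total 5.
No residual r0→r8 path; max flow = 5.
Certifying cut of size 5: {r0→r1, r0→r2, r0→r5, r0→r8, r7→r8}.

5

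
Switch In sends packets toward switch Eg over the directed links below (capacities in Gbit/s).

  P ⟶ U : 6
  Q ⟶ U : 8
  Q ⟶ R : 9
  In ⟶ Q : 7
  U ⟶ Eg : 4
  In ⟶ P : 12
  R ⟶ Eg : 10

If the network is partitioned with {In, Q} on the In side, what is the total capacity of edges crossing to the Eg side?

29

Edges leaving {In, Q}: In→P (12), Q→R (9), Q→U (8).
Cut capacity = 12 + 9 + 8 = 29.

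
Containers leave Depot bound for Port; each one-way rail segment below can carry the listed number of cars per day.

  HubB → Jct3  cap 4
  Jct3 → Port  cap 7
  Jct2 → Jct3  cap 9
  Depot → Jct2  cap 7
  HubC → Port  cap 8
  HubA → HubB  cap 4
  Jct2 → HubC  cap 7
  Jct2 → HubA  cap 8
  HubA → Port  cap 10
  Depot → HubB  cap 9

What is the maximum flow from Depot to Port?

Augment Depot→HubB→Jct3→Port: bottleneck 4, flow now 4.
Augment Depot→Jct2→Jct3→Port: bottleneck 3, flow now 7.
Augment Depot→Jct2→HubC→Port: bottleneck 4, flow now 11.
No augmenting path remains; maximum flow = 11.
In the residual graph, reachable from Depot: {Depot, HubB}.
Min-cut edges: Depot→Jct2 (7), HubB→Jct3 (4); capacity 7 + 4 = 11.
This cut is saturated, so no flow can exceed 11.

11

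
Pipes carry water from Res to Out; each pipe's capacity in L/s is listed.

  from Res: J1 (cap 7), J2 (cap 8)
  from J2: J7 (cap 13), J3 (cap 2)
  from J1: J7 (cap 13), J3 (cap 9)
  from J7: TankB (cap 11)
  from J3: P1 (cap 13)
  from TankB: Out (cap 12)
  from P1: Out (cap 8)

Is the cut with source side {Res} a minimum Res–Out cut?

Yes — it is a minimum cut (capacity 15).

Given cut capacity: 8 + 7 = 15.
Augment Res→J2→J7→TankB→Out: bottleneck 8, flow now 8.
Augment Res→J1→J7→TankB→Out: bottleneck 3, flow now 11.
Augment Res→J1→J3→P1→Out: bottleneck 4, flow now 15.
No augmenting path remains; maximum flow = 15.
Cut capacity 15 equals the max flow, so it is a minimum cut.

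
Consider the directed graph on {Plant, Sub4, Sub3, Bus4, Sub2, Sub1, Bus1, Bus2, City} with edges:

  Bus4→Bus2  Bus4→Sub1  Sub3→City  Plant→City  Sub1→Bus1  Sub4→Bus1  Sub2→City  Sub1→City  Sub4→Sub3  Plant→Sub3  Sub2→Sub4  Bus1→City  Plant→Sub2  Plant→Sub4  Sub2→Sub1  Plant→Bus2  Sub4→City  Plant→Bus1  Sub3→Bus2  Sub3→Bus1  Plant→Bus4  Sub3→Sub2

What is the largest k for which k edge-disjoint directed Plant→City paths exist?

Assign every edge capacity 1; by Menger, the answer equals the max flow.
Path Plant→City (+1); total 1.
Path Plant→Sub4→City (+1); total 2.
Path Plant→Sub3→City (+1); total 3.
Path Plant→Sub2→City (+1); total 4.
Path Plant→Bus1→City (+1); total 5.
Path Plant→Bus4→Sub1→City (+1); total 6.
No residual Plant→City path; max flow = 6.
Certifying cut of size 6: {Plant→Bus1, Plant→Bus4, Plant→City, Plant→Sub2, Plant→Sub3, Plant→Sub4}.

6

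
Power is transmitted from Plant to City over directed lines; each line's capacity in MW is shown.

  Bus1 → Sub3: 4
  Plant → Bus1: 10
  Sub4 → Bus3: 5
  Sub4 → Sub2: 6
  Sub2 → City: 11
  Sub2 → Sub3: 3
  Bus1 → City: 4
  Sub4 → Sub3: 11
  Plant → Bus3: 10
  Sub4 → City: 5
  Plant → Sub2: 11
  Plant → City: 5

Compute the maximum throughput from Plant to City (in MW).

20

Augment Plant→City: bottleneck 5, flow now 5.
Augment Plant→Bus1→City: bottleneck 4, flow now 9.
Augment Plant→Sub2→City: bottleneck 11, flow now 20.
No augmenting path remains; maximum flow = 20.
In the residual graph, reachable from Plant: {Plant, Bus3, Bus1, Sub3}.
Min-cut edges: Plant→Sub2 (11), Plant→City (5), Bus1→City (4); capacity 11 + 5 + 4 = 20.
This cut is saturated, so no flow can exceed 20.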